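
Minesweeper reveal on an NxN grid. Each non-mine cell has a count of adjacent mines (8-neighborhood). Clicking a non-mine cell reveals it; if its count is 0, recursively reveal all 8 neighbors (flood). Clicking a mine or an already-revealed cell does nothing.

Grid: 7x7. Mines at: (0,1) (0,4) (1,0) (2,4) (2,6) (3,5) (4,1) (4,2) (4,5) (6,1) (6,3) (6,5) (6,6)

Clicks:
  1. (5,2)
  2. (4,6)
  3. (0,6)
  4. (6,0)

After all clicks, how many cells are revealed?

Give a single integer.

Click 1 (5,2) count=4: revealed 1 new [(5,2)] -> total=1
Click 2 (4,6) count=2: revealed 1 new [(4,6)] -> total=2
Click 3 (0,6) count=0: revealed 4 new [(0,5) (0,6) (1,5) (1,6)] -> total=6
Click 4 (6,0) count=1: revealed 1 new [(6,0)] -> total=7

Answer: 7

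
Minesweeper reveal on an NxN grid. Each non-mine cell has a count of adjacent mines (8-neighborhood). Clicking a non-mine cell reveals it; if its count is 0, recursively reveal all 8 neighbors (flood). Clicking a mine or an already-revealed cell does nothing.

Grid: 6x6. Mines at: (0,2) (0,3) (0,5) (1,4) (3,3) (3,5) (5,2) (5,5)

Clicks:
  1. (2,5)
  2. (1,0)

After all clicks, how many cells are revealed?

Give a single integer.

Answer: 17

Derivation:
Click 1 (2,5) count=2: revealed 1 new [(2,5)] -> total=1
Click 2 (1,0) count=0: revealed 16 new [(0,0) (0,1) (1,0) (1,1) (1,2) (2,0) (2,1) (2,2) (3,0) (3,1) (3,2) (4,0) (4,1) (4,2) (5,0) (5,1)] -> total=17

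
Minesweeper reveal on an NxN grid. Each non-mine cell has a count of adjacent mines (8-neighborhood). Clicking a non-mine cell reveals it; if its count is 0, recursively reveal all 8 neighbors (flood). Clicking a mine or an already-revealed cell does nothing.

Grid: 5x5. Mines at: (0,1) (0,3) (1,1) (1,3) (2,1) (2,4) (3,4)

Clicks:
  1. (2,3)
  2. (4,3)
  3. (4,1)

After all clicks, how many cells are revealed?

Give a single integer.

Answer: 9

Derivation:
Click 1 (2,3) count=3: revealed 1 new [(2,3)] -> total=1
Click 2 (4,3) count=1: revealed 1 new [(4,3)] -> total=2
Click 3 (4,1) count=0: revealed 7 new [(3,0) (3,1) (3,2) (3,3) (4,0) (4,1) (4,2)] -> total=9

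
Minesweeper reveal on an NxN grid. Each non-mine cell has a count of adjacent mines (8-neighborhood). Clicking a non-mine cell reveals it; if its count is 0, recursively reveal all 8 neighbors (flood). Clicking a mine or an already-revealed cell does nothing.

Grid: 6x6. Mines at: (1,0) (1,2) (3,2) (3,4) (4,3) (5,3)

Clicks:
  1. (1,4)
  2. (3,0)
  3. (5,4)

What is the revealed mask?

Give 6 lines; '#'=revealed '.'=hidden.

Answer: ...###
...###
##.###
##....
###...
###.#.

Derivation:
Click 1 (1,4) count=0: revealed 9 new [(0,3) (0,4) (0,5) (1,3) (1,4) (1,5) (2,3) (2,4) (2,5)] -> total=9
Click 2 (3,0) count=0: revealed 10 new [(2,0) (2,1) (3,0) (3,1) (4,0) (4,1) (4,2) (5,0) (5,1) (5,2)] -> total=19
Click 3 (5,4) count=2: revealed 1 new [(5,4)] -> total=20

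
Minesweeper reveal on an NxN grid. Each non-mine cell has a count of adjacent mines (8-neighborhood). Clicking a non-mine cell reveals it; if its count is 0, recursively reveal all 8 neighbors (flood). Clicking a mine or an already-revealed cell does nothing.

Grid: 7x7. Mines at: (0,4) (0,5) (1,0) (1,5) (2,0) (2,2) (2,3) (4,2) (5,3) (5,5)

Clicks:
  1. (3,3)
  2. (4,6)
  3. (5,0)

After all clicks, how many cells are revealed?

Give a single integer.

Click 1 (3,3) count=3: revealed 1 new [(3,3)] -> total=1
Click 2 (4,6) count=1: revealed 1 new [(4,6)] -> total=2
Click 3 (5,0) count=0: revealed 10 new [(3,0) (3,1) (4,0) (4,1) (5,0) (5,1) (5,2) (6,0) (6,1) (6,2)] -> total=12

Answer: 12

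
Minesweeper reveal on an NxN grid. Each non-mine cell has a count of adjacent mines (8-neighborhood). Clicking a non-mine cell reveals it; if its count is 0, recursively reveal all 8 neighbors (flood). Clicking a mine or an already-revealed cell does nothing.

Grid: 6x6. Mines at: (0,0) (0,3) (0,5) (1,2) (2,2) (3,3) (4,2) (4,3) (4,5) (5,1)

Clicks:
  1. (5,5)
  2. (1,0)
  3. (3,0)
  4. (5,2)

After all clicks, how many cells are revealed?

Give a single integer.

Answer: 10

Derivation:
Click 1 (5,5) count=1: revealed 1 new [(5,5)] -> total=1
Click 2 (1,0) count=1: revealed 1 new [(1,0)] -> total=2
Click 3 (3,0) count=0: revealed 7 new [(1,1) (2,0) (2,1) (3,0) (3,1) (4,0) (4,1)] -> total=9
Click 4 (5,2) count=3: revealed 1 new [(5,2)] -> total=10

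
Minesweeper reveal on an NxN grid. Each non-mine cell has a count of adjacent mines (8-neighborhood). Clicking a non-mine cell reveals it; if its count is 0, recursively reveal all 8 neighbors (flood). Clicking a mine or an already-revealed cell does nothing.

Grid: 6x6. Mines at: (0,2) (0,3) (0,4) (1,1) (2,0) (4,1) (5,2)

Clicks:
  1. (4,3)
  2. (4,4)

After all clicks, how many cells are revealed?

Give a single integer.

Click 1 (4,3) count=1: revealed 1 new [(4,3)] -> total=1
Click 2 (4,4) count=0: revealed 18 new [(1,2) (1,3) (1,4) (1,5) (2,2) (2,3) (2,4) (2,5) (3,2) (3,3) (3,4) (3,5) (4,2) (4,4) (4,5) (5,3) (5,4) (5,5)] -> total=19

Answer: 19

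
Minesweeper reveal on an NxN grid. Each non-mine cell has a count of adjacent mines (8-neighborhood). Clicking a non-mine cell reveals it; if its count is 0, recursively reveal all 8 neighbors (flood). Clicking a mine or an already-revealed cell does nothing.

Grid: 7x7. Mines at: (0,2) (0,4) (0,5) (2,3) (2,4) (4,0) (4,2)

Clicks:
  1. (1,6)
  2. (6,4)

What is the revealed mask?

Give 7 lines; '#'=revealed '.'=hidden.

Answer: .......
.....##
.....##
...####
...####
#######
#######

Derivation:
Click 1 (1,6) count=1: revealed 1 new [(1,6)] -> total=1
Click 2 (6,4) count=0: revealed 25 new [(1,5) (2,5) (2,6) (3,3) (3,4) (3,5) (3,6) (4,3) (4,4) (4,5) (4,6) (5,0) (5,1) (5,2) (5,3) (5,4) (5,5) (5,6) (6,0) (6,1) (6,2) (6,3) (6,4) (6,5) (6,6)] -> total=26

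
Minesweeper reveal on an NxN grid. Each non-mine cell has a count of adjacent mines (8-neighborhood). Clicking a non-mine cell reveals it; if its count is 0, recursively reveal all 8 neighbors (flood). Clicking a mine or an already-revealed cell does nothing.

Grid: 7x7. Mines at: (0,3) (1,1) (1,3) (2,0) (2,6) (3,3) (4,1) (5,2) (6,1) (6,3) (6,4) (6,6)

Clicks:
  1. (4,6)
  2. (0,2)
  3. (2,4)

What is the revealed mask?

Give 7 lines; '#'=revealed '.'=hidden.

Click 1 (4,6) count=0: revealed 9 new [(3,4) (3,5) (3,6) (4,4) (4,5) (4,6) (5,4) (5,5) (5,6)] -> total=9
Click 2 (0,2) count=3: revealed 1 new [(0,2)] -> total=10
Click 3 (2,4) count=2: revealed 1 new [(2,4)] -> total=11

Answer: ..#....
.......
....#..
....###
....###
....###
.......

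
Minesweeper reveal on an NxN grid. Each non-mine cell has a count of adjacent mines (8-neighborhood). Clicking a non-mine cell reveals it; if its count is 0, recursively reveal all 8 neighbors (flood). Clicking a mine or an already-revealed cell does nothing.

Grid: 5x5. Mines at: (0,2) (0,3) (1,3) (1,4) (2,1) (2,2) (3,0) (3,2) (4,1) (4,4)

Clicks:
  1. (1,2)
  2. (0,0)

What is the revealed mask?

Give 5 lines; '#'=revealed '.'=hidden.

Answer: ##...
###..
.....
.....
.....

Derivation:
Click 1 (1,2) count=5: revealed 1 new [(1,2)] -> total=1
Click 2 (0,0) count=0: revealed 4 new [(0,0) (0,1) (1,0) (1,1)] -> total=5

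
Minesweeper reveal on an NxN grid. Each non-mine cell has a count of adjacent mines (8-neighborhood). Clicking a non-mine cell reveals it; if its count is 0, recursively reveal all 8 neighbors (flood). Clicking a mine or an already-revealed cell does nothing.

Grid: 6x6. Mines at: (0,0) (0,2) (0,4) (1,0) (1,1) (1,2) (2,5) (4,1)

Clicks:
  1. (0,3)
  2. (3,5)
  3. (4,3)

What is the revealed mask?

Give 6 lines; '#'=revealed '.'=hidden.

Answer: ...#..
......
..###.
..####
..####
..####

Derivation:
Click 1 (0,3) count=3: revealed 1 new [(0,3)] -> total=1
Click 2 (3,5) count=1: revealed 1 new [(3,5)] -> total=2
Click 3 (4,3) count=0: revealed 14 new [(2,2) (2,3) (2,4) (3,2) (3,3) (3,4) (4,2) (4,3) (4,4) (4,5) (5,2) (5,3) (5,4) (5,5)] -> total=16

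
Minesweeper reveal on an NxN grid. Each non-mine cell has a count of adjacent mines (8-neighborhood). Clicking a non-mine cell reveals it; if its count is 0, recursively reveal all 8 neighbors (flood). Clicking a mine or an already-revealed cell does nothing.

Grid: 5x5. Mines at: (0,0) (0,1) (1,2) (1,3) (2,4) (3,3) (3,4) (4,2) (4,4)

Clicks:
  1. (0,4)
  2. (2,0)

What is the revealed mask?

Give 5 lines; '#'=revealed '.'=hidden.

Answer: ....#
##...
##...
##...
##...

Derivation:
Click 1 (0,4) count=1: revealed 1 new [(0,4)] -> total=1
Click 2 (2,0) count=0: revealed 8 new [(1,0) (1,1) (2,0) (2,1) (3,0) (3,1) (4,0) (4,1)] -> total=9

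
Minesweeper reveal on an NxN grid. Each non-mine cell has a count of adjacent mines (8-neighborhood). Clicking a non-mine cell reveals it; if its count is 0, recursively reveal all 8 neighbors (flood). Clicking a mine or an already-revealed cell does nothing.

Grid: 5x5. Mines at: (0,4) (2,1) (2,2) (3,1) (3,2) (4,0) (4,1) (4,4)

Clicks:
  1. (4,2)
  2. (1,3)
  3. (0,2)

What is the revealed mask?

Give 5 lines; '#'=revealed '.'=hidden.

Click 1 (4,2) count=3: revealed 1 new [(4,2)] -> total=1
Click 2 (1,3) count=2: revealed 1 new [(1,3)] -> total=2
Click 3 (0,2) count=0: revealed 7 new [(0,0) (0,1) (0,2) (0,3) (1,0) (1,1) (1,2)] -> total=9

Answer: ####.
####.
.....
.....
..#..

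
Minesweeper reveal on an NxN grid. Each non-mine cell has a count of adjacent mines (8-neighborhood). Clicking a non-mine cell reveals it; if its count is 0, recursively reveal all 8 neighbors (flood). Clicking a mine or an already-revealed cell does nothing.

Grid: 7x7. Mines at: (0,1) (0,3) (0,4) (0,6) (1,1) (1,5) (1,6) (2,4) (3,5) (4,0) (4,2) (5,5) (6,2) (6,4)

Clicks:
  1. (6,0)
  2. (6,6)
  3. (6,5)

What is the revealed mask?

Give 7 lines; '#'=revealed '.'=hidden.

Answer: .......
.......
.......
.......
.......
##.....
##...##

Derivation:
Click 1 (6,0) count=0: revealed 4 new [(5,0) (5,1) (6,0) (6,1)] -> total=4
Click 2 (6,6) count=1: revealed 1 new [(6,6)] -> total=5
Click 3 (6,5) count=2: revealed 1 new [(6,5)] -> total=6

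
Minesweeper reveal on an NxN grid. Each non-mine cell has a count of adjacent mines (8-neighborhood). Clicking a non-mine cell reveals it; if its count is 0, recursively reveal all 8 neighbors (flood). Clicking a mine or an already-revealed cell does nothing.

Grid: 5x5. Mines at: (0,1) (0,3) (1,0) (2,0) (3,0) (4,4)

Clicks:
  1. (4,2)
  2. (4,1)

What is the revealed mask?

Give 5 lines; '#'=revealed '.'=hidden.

Answer: .....
.####
.####
.####
.###.

Derivation:
Click 1 (4,2) count=0: revealed 15 new [(1,1) (1,2) (1,3) (1,4) (2,1) (2,2) (2,3) (2,4) (3,1) (3,2) (3,3) (3,4) (4,1) (4,2) (4,3)] -> total=15
Click 2 (4,1) count=1: revealed 0 new [(none)] -> total=15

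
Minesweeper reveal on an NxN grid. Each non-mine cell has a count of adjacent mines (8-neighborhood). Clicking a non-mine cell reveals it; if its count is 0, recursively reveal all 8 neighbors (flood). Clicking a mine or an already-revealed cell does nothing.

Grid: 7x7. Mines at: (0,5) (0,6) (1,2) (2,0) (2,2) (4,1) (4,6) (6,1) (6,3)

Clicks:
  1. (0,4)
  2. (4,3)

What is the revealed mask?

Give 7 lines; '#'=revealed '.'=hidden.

Click 1 (0,4) count=1: revealed 1 new [(0,4)] -> total=1
Click 2 (4,3) count=0: revealed 21 new [(1,3) (1,4) (1,5) (1,6) (2,3) (2,4) (2,5) (2,6) (3,2) (3,3) (3,4) (3,5) (3,6) (4,2) (4,3) (4,4) (4,5) (5,2) (5,3) (5,4) (5,5)] -> total=22

Answer: ....#..
...####
...####
..#####
..####.
..####.
.......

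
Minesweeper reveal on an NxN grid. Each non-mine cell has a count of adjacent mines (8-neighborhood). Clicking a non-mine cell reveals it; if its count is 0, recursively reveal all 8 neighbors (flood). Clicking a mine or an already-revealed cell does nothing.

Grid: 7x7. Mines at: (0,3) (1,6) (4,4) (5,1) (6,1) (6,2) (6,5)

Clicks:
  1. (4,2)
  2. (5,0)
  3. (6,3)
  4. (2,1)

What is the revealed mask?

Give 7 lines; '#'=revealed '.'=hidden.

Answer: ###....
######.
######.
######.
####...
#......
...#...

Derivation:
Click 1 (4,2) count=1: revealed 1 new [(4,2)] -> total=1
Click 2 (5,0) count=2: revealed 1 new [(5,0)] -> total=2
Click 3 (6,3) count=1: revealed 1 new [(6,3)] -> total=3
Click 4 (2,1) count=0: revealed 24 new [(0,0) (0,1) (0,2) (1,0) (1,1) (1,2) (1,3) (1,4) (1,5) (2,0) (2,1) (2,2) (2,3) (2,4) (2,5) (3,0) (3,1) (3,2) (3,3) (3,4) (3,5) (4,0) (4,1) (4,3)] -> total=27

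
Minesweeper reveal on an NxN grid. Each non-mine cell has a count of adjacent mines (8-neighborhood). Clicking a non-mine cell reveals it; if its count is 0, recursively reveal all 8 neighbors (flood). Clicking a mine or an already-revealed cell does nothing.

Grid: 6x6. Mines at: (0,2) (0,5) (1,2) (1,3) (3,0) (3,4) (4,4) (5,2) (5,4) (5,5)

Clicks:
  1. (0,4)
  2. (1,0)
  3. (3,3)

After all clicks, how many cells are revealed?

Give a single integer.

Click 1 (0,4) count=2: revealed 1 new [(0,4)] -> total=1
Click 2 (1,0) count=0: revealed 6 new [(0,0) (0,1) (1,0) (1,1) (2,0) (2,1)] -> total=7
Click 3 (3,3) count=2: revealed 1 new [(3,3)] -> total=8

Answer: 8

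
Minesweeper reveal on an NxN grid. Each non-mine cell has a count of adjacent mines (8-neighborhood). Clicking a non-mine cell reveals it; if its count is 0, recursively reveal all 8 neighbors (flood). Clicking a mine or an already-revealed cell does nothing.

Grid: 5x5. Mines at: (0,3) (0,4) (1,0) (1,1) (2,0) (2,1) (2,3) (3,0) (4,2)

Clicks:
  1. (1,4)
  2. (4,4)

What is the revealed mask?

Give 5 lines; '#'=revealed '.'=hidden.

Answer: .....
....#
.....
...##
...##

Derivation:
Click 1 (1,4) count=3: revealed 1 new [(1,4)] -> total=1
Click 2 (4,4) count=0: revealed 4 new [(3,3) (3,4) (4,3) (4,4)] -> total=5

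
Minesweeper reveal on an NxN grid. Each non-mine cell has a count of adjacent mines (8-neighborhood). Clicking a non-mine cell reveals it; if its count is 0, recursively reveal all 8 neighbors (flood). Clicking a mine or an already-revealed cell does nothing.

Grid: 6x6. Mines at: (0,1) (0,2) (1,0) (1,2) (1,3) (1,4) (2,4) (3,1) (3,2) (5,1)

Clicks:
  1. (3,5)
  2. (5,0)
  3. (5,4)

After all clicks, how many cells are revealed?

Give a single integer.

Click 1 (3,5) count=1: revealed 1 new [(3,5)] -> total=1
Click 2 (5,0) count=1: revealed 1 new [(5,0)] -> total=2
Click 3 (5,4) count=0: revealed 10 new [(3,3) (3,4) (4,2) (4,3) (4,4) (4,5) (5,2) (5,3) (5,4) (5,5)] -> total=12

Answer: 12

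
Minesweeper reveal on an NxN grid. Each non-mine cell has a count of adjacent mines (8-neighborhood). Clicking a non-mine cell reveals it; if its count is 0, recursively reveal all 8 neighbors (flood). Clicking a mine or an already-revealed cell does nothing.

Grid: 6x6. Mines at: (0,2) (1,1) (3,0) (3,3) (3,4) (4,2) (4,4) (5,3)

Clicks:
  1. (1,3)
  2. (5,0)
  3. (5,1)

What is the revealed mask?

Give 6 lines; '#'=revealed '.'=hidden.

Click 1 (1,3) count=1: revealed 1 new [(1,3)] -> total=1
Click 2 (5,0) count=0: revealed 4 new [(4,0) (4,1) (5,0) (5,1)] -> total=5
Click 3 (5,1) count=1: revealed 0 new [(none)] -> total=5

Answer: ......
...#..
......
......
##....
##....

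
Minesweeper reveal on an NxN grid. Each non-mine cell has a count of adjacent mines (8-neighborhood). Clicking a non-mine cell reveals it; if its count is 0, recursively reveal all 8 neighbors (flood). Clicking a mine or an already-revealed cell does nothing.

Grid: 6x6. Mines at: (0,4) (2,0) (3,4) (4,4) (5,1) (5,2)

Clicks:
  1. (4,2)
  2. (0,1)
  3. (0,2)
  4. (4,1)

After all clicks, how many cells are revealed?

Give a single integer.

Click 1 (4,2) count=2: revealed 1 new [(4,2)] -> total=1
Click 2 (0,1) count=0: revealed 16 new [(0,0) (0,1) (0,2) (0,3) (1,0) (1,1) (1,2) (1,3) (2,1) (2,2) (2,3) (3,1) (3,2) (3,3) (4,1) (4,3)] -> total=17
Click 3 (0,2) count=0: revealed 0 new [(none)] -> total=17
Click 4 (4,1) count=2: revealed 0 new [(none)] -> total=17

Answer: 17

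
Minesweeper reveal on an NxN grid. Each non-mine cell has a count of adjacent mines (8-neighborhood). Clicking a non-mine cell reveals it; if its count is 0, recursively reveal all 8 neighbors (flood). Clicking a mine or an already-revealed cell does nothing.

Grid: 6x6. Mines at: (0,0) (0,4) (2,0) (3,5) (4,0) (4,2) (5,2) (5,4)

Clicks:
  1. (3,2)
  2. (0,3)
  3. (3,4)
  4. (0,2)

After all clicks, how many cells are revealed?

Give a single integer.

Answer: 15

Derivation:
Click 1 (3,2) count=1: revealed 1 new [(3,2)] -> total=1
Click 2 (0,3) count=1: revealed 1 new [(0,3)] -> total=2
Click 3 (3,4) count=1: revealed 1 new [(3,4)] -> total=3
Click 4 (0,2) count=0: revealed 12 new [(0,1) (0,2) (1,1) (1,2) (1,3) (1,4) (2,1) (2,2) (2,3) (2,4) (3,1) (3,3)] -> total=15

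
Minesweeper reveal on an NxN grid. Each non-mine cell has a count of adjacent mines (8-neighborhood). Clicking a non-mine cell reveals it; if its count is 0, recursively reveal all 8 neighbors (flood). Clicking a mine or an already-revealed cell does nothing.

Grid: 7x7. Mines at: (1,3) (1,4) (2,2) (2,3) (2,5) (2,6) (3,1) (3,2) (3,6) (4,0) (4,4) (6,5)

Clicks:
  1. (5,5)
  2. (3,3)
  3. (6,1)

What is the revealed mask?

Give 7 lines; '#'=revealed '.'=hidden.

Answer: .......
.......
.......
...#...
.###...
######.
#####..

Derivation:
Click 1 (5,5) count=2: revealed 1 new [(5,5)] -> total=1
Click 2 (3,3) count=4: revealed 1 new [(3,3)] -> total=2
Click 3 (6,1) count=0: revealed 13 new [(4,1) (4,2) (4,3) (5,0) (5,1) (5,2) (5,3) (5,4) (6,0) (6,1) (6,2) (6,3) (6,4)] -> total=15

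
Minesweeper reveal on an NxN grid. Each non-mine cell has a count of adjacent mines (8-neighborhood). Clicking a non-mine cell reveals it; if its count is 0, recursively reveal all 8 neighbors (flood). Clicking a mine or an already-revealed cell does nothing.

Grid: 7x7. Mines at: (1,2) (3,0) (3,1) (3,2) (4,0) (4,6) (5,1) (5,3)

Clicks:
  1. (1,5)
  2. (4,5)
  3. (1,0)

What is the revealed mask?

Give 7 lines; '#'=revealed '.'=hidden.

Click 1 (1,5) count=0: revealed 19 new [(0,3) (0,4) (0,5) (0,6) (1,3) (1,4) (1,5) (1,6) (2,3) (2,4) (2,5) (2,6) (3,3) (3,4) (3,5) (3,6) (4,3) (4,4) (4,5)] -> total=19
Click 2 (4,5) count=1: revealed 0 new [(none)] -> total=19
Click 3 (1,0) count=0: revealed 6 new [(0,0) (0,1) (1,0) (1,1) (2,0) (2,1)] -> total=25

Answer: ##.####
##.####
##.####
...####
...###.
.......
.......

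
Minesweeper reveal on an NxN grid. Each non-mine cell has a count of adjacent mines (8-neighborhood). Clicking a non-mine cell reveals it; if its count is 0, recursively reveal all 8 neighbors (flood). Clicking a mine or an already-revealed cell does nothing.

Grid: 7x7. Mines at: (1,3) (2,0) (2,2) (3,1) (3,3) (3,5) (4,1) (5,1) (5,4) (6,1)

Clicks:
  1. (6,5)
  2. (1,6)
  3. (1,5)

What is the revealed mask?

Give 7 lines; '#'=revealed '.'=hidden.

Click 1 (6,5) count=1: revealed 1 new [(6,5)] -> total=1
Click 2 (1,6) count=0: revealed 9 new [(0,4) (0,5) (0,6) (1,4) (1,5) (1,6) (2,4) (2,5) (2,6)] -> total=10
Click 3 (1,5) count=0: revealed 0 new [(none)] -> total=10

Answer: ....###
....###
....###
.......
.......
.......
.....#.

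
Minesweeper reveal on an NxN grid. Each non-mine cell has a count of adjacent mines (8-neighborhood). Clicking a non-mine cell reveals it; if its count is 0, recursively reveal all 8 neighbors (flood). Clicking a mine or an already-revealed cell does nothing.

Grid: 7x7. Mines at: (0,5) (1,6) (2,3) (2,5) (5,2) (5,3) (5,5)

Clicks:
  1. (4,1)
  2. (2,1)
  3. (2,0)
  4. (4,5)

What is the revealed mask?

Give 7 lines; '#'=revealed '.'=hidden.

Click 1 (4,1) count=1: revealed 1 new [(4,1)] -> total=1
Click 2 (2,1) count=0: revealed 22 new [(0,0) (0,1) (0,2) (0,3) (0,4) (1,0) (1,1) (1,2) (1,3) (1,4) (2,0) (2,1) (2,2) (3,0) (3,1) (3,2) (4,0) (4,2) (5,0) (5,1) (6,0) (6,1)] -> total=23
Click 3 (2,0) count=0: revealed 0 new [(none)] -> total=23
Click 4 (4,5) count=1: revealed 1 new [(4,5)] -> total=24

Answer: #####..
#####..
###....
###....
###..#.
##.....
##.....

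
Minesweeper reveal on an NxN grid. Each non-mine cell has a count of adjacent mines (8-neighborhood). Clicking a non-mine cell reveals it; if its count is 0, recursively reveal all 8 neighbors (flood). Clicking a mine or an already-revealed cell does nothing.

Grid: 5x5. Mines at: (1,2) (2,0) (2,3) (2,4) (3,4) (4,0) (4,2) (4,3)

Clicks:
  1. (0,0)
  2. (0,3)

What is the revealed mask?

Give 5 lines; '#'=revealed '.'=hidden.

Click 1 (0,0) count=0: revealed 4 new [(0,0) (0,1) (1,0) (1,1)] -> total=4
Click 2 (0,3) count=1: revealed 1 new [(0,3)] -> total=5

Answer: ##.#.
##...
.....
.....
.....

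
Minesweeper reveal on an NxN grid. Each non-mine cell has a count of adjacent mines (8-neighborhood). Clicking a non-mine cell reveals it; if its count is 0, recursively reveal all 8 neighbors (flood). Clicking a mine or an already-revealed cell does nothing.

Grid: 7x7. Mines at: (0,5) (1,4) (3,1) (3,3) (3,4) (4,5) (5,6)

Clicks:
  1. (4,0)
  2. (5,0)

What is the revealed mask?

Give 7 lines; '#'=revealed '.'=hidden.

Click 1 (4,0) count=1: revealed 1 new [(4,0)] -> total=1
Click 2 (5,0) count=0: revealed 16 new [(4,1) (4,2) (4,3) (4,4) (5,0) (5,1) (5,2) (5,3) (5,4) (5,5) (6,0) (6,1) (6,2) (6,3) (6,4) (6,5)] -> total=17

Answer: .......
.......
.......
.......
#####..
######.
######.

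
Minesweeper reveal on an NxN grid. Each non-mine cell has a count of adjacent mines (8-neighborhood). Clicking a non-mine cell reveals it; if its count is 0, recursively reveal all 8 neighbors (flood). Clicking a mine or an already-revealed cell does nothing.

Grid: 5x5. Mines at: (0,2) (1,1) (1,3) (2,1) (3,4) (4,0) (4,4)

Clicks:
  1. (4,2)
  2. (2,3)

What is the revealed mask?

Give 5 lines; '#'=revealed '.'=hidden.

Click 1 (4,2) count=0: revealed 6 new [(3,1) (3,2) (3,3) (4,1) (4,2) (4,3)] -> total=6
Click 2 (2,3) count=2: revealed 1 new [(2,3)] -> total=7

Answer: .....
.....
...#.
.###.
.###.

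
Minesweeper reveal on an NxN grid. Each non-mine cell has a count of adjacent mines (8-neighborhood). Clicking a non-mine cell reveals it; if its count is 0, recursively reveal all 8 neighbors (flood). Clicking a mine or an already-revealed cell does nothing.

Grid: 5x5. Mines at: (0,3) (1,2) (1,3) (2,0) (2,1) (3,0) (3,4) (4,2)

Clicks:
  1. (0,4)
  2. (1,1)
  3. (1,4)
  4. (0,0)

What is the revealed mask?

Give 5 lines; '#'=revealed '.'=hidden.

Answer: ##..#
##..#
.....
.....
.....

Derivation:
Click 1 (0,4) count=2: revealed 1 new [(0,4)] -> total=1
Click 2 (1,1) count=3: revealed 1 new [(1,1)] -> total=2
Click 3 (1,4) count=2: revealed 1 new [(1,4)] -> total=3
Click 4 (0,0) count=0: revealed 3 new [(0,0) (0,1) (1,0)] -> total=6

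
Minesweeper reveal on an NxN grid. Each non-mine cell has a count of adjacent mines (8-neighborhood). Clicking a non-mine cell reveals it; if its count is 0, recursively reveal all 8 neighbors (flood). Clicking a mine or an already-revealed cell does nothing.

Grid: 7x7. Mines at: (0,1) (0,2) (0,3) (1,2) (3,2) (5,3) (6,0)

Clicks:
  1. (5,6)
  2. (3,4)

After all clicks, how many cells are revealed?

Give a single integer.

Answer: 25

Derivation:
Click 1 (5,6) count=0: revealed 25 new [(0,4) (0,5) (0,6) (1,3) (1,4) (1,5) (1,6) (2,3) (2,4) (2,5) (2,6) (3,3) (3,4) (3,5) (3,6) (4,3) (4,4) (4,5) (4,6) (5,4) (5,5) (5,6) (6,4) (6,5) (6,6)] -> total=25
Click 2 (3,4) count=0: revealed 0 new [(none)] -> total=25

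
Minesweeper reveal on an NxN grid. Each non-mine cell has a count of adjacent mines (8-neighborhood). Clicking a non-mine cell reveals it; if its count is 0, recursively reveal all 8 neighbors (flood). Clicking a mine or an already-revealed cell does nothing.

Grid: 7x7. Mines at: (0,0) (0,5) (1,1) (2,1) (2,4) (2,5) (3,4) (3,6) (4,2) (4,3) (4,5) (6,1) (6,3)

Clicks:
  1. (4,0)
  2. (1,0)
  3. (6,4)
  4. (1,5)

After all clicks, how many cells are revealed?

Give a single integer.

Click 1 (4,0) count=0: revealed 6 new [(3,0) (3,1) (4,0) (4,1) (5,0) (5,1)] -> total=6
Click 2 (1,0) count=3: revealed 1 new [(1,0)] -> total=7
Click 3 (6,4) count=1: revealed 1 new [(6,4)] -> total=8
Click 4 (1,5) count=3: revealed 1 new [(1,5)] -> total=9

Answer: 9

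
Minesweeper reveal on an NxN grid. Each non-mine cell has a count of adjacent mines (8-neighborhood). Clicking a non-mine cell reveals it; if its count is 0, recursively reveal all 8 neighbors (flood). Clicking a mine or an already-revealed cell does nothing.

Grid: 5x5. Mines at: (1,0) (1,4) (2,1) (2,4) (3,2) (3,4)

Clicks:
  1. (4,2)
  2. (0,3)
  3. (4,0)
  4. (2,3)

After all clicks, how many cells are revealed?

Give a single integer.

Click 1 (4,2) count=1: revealed 1 new [(4,2)] -> total=1
Click 2 (0,3) count=1: revealed 1 new [(0,3)] -> total=2
Click 3 (4,0) count=0: revealed 4 new [(3,0) (3,1) (4,0) (4,1)] -> total=6
Click 4 (2,3) count=4: revealed 1 new [(2,3)] -> total=7

Answer: 7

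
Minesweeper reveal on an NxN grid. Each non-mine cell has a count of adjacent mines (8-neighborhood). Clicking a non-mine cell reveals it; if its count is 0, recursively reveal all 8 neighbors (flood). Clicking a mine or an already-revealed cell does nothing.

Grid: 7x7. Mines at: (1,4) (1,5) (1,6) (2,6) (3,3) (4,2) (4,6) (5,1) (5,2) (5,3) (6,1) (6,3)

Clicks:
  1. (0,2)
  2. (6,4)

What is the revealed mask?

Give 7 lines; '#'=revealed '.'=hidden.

Answer: ####...
####...
####...
###....
##.....
.......
....#..

Derivation:
Click 1 (0,2) count=0: revealed 17 new [(0,0) (0,1) (0,2) (0,3) (1,0) (1,1) (1,2) (1,3) (2,0) (2,1) (2,2) (2,3) (3,0) (3,1) (3,2) (4,0) (4,1)] -> total=17
Click 2 (6,4) count=2: revealed 1 new [(6,4)] -> total=18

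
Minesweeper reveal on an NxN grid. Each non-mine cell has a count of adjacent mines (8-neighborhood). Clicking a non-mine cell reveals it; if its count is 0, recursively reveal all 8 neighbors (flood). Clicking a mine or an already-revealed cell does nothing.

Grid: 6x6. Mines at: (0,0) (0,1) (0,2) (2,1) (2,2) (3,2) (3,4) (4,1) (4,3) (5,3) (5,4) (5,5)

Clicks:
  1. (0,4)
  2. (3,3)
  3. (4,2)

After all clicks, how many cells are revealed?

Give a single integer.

Answer: 11

Derivation:
Click 1 (0,4) count=0: revealed 9 new [(0,3) (0,4) (0,5) (1,3) (1,4) (1,5) (2,3) (2,4) (2,5)] -> total=9
Click 2 (3,3) count=4: revealed 1 new [(3,3)] -> total=10
Click 3 (4,2) count=4: revealed 1 new [(4,2)] -> total=11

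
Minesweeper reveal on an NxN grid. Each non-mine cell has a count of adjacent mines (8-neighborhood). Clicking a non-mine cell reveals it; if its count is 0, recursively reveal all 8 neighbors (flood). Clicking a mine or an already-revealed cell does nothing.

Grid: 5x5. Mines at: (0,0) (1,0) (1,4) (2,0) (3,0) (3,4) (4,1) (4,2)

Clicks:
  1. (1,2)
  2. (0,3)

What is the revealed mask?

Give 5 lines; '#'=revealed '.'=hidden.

Click 1 (1,2) count=0: revealed 12 new [(0,1) (0,2) (0,3) (1,1) (1,2) (1,3) (2,1) (2,2) (2,3) (3,1) (3,2) (3,3)] -> total=12
Click 2 (0,3) count=1: revealed 0 new [(none)] -> total=12

Answer: .###.
.###.
.###.
.###.
.....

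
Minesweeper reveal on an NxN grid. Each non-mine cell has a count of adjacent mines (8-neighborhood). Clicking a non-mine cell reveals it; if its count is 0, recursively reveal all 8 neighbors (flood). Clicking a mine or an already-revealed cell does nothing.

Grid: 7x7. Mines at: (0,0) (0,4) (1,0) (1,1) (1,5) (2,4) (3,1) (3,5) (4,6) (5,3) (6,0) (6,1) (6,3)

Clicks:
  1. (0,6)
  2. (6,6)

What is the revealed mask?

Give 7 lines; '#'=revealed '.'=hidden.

Click 1 (0,6) count=1: revealed 1 new [(0,6)] -> total=1
Click 2 (6,6) count=0: revealed 6 new [(5,4) (5,5) (5,6) (6,4) (6,5) (6,6)] -> total=7

Answer: ......#
.......
.......
.......
.......
....###
....###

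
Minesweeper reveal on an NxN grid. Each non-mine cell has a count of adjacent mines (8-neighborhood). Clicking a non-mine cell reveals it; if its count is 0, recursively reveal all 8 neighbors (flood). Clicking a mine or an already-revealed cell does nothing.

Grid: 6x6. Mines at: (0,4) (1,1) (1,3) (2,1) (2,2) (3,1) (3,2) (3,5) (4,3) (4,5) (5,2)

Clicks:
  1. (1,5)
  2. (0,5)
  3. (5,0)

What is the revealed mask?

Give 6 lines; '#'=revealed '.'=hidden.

Answer: .....#
.....#
......
......
##....
##....

Derivation:
Click 1 (1,5) count=1: revealed 1 new [(1,5)] -> total=1
Click 2 (0,5) count=1: revealed 1 new [(0,5)] -> total=2
Click 3 (5,0) count=0: revealed 4 new [(4,0) (4,1) (5,0) (5,1)] -> total=6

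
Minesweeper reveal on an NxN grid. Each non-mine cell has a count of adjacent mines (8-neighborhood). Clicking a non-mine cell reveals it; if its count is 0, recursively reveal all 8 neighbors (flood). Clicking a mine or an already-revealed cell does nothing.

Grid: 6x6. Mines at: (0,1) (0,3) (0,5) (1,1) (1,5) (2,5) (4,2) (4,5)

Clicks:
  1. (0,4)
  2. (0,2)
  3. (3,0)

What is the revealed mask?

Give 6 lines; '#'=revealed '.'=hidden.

Click 1 (0,4) count=3: revealed 1 new [(0,4)] -> total=1
Click 2 (0,2) count=3: revealed 1 new [(0,2)] -> total=2
Click 3 (3,0) count=0: revealed 8 new [(2,0) (2,1) (3,0) (3,1) (4,0) (4,1) (5,0) (5,1)] -> total=10

Answer: ..#.#.
......
##....
##....
##....
##....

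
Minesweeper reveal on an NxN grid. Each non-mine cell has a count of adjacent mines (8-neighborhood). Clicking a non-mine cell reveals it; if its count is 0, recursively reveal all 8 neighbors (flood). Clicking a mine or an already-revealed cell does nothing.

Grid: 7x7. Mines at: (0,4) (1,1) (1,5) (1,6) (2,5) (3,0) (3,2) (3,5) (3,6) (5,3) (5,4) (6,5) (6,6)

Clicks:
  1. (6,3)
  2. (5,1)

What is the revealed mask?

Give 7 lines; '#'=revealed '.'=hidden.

Answer: .......
.......
.......
.......
###....
###....
####...

Derivation:
Click 1 (6,3) count=2: revealed 1 new [(6,3)] -> total=1
Click 2 (5,1) count=0: revealed 9 new [(4,0) (4,1) (4,2) (5,0) (5,1) (5,2) (6,0) (6,1) (6,2)] -> total=10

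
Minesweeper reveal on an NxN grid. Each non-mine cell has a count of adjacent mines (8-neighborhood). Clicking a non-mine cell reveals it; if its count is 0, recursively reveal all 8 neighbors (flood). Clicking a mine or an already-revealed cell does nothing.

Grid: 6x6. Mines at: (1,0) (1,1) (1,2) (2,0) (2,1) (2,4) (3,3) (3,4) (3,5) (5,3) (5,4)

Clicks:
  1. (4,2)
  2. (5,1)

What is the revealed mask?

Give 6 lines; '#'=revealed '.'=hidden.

Answer: ......
......
......
###...
###...
###...

Derivation:
Click 1 (4,2) count=2: revealed 1 new [(4,2)] -> total=1
Click 2 (5,1) count=0: revealed 8 new [(3,0) (3,1) (3,2) (4,0) (4,1) (5,0) (5,1) (5,2)] -> total=9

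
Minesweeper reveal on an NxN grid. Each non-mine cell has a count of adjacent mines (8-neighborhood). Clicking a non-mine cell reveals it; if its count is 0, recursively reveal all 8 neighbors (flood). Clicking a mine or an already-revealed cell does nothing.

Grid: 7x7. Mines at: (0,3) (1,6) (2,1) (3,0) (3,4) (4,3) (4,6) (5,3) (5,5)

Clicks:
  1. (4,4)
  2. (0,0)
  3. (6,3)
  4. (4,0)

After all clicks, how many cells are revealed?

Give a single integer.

Click 1 (4,4) count=4: revealed 1 new [(4,4)] -> total=1
Click 2 (0,0) count=0: revealed 6 new [(0,0) (0,1) (0,2) (1,0) (1,1) (1,2)] -> total=7
Click 3 (6,3) count=1: revealed 1 new [(6,3)] -> total=8
Click 4 (4,0) count=1: revealed 1 new [(4,0)] -> total=9

Answer: 9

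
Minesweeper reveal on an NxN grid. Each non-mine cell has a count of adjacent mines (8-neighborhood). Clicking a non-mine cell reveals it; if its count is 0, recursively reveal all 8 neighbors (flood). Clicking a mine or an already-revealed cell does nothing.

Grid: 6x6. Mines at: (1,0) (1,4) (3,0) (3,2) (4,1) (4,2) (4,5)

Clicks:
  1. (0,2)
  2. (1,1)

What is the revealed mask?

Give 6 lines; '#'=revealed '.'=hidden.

Answer: .###..
.###..
.###..
......
......
......

Derivation:
Click 1 (0,2) count=0: revealed 9 new [(0,1) (0,2) (0,3) (1,1) (1,2) (1,3) (2,1) (2,2) (2,3)] -> total=9
Click 2 (1,1) count=1: revealed 0 new [(none)] -> total=9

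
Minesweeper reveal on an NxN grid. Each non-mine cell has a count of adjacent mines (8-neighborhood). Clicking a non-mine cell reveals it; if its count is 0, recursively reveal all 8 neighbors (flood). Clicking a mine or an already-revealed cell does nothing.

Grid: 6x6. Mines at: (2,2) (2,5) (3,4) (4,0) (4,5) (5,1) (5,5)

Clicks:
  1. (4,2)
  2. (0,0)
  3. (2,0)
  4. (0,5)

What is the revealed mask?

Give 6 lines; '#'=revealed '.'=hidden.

Answer: ######
######
##....
##....
..#...
......

Derivation:
Click 1 (4,2) count=1: revealed 1 new [(4,2)] -> total=1
Click 2 (0,0) count=0: revealed 16 new [(0,0) (0,1) (0,2) (0,3) (0,4) (0,5) (1,0) (1,1) (1,2) (1,3) (1,4) (1,5) (2,0) (2,1) (3,0) (3,1)] -> total=17
Click 3 (2,0) count=0: revealed 0 new [(none)] -> total=17
Click 4 (0,5) count=0: revealed 0 new [(none)] -> total=17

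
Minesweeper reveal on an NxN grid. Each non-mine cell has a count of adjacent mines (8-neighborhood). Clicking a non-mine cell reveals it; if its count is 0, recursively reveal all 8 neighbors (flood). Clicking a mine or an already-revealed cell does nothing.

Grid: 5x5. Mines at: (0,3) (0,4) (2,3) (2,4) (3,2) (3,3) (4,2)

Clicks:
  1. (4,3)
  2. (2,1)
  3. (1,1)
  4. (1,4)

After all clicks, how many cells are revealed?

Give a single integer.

Answer: 15

Derivation:
Click 1 (4,3) count=3: revealed 1 new [(4,3)] -> total=1
Click 2 (2,1) count=1: revealed 1 new [(2,1)] -> total=2
Click 3 (1,1) count=0: revealed 12 new [(0,0) (0,1) (0,2) (1,0) (1,1) (1,2) (2,0) (2,2) (3,0) (3,1) (4,0) (4,1)] -> total=14
Click 4 (1,4) count=4: revealed 1 new [(1,4)] -> total=15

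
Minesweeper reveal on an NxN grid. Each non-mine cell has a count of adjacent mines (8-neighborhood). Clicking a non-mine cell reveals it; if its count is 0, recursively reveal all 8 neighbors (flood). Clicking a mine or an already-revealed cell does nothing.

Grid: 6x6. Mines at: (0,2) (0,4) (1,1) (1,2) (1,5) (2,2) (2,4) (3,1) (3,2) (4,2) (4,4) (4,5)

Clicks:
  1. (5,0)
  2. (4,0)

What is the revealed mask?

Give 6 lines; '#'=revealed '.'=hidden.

Click 1 (5,0) count=0: revealed 4 new [(4,0) (4,1) (5,0) (5,1)] -> total=4
Click 2 (4,0) count=1: revealed 0 new [(none)] -> total=4

Answer: ......
......
......
......
##....
##....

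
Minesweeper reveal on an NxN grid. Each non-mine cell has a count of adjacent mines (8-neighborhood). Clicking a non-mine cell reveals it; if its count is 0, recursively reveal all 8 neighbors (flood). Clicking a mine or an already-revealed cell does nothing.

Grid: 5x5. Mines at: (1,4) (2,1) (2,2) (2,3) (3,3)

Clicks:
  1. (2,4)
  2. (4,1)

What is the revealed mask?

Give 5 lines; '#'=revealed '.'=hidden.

Click 1 (2,4) count=3: revealed 1 new [(2,4)] -> total=1
Click 2 (4,1) count=0: revealed 6 new [(3,0) (3,1) (3,2) (4,0) (4,1) (4,2)] -> total=7

Answer: .....
.....
....#
###..
###..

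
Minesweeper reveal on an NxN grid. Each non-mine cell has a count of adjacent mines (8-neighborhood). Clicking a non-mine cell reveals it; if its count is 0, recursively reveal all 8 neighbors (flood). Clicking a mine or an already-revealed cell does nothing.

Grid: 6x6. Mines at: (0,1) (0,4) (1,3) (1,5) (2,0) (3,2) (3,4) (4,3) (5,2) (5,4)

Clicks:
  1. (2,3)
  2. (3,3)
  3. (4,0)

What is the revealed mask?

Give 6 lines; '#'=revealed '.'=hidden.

Answer: ......
......
...#..
##.#..
##....
##....

Derivation:
Click 1 (2,3) count=3: revealed 1 new [(2,3)] -> total=1
Click 2 (3,3) count=3: revealed 1 new [(3,3)] -> total=2
Click 3 (4,0) count=0: revealed 6 new [(3,0) (3,1) (4,0) (4,1) (5,0) (5,1)] -> total=8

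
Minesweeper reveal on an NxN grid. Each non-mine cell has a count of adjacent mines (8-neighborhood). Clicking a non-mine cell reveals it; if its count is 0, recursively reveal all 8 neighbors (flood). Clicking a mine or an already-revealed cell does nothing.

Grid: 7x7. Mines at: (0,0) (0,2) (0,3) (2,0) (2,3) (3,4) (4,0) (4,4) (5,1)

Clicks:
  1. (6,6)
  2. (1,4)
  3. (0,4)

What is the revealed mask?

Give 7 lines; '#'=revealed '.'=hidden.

Answer: ....###
....###
....###
.....##
.....##
..#####
..#####

Derivation:
Click 1 (6,6) count=0: revealed 23 new [(0,4) (0,5) (0,6) (1,4) (1,5) (1,6) (2,4) (2,5) (2,6) (3,5) (3,6) (4,5) (4,6) (5,2) (5,3) (5,4) (5,5) (5,6) (6,2) (6,3) (6,4) (6,5) (6,6)] -> total=23
Click 2 (1,4) count=2: revealed 0 new [(none)] -> total=23
Click 3 (0,4) count=1: revealed 0 new [(none)] -> total=23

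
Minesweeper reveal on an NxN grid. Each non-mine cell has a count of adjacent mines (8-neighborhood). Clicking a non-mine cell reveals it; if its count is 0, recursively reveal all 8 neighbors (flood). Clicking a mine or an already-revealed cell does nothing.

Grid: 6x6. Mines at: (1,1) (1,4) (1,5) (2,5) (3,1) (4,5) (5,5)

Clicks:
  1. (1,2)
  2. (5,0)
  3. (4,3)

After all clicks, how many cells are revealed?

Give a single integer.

Answer: 17

Derivation:
Click 1 (1,2) count=1: revealed 1 new [(1,2)] -> total=1
Click 2 (5,0) count=0: revealed 16 new [(2,2) (2,3) (2,4) (3,2) (3,3) (3,4) (4,0) (4,1) (4,2) (4,3) (4,4) (5,0) (5,1) (5,2) (5,3) (5,4)] -> total=17
Click 3 (4,3) count=0: revealed 0 new [(none)] -> total=17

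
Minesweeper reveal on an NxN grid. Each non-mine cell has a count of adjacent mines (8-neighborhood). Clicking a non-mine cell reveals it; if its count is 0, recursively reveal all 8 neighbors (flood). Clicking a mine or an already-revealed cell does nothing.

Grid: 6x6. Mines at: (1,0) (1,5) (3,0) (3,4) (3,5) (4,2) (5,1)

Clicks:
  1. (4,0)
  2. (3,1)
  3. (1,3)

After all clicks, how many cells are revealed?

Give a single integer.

Click 1 (4,0) count=2: revealed 1 new [(4,0)] -> total=1
Click 2 (3,1) count=2: revealed 1 new [(3,1)] -> total=2
Click 3 (1,3) count=0: revealed 14 new [(0,1) (0,2) (0,3) (0,4) (1,1) (1,2) (1,3) (1,4) (2,1) (2,2) (2,3) (2,4) (3,2) (3,3)] -> total=16

Answer: 16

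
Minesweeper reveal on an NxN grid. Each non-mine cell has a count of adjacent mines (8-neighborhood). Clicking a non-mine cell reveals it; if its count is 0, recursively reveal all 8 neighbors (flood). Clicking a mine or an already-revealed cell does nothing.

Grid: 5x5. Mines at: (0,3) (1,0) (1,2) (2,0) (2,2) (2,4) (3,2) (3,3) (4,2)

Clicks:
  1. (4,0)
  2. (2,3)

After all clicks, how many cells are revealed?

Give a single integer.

Answer: 5

Derivation:
Click 1 (4,0) count=0: revealed 4 new [(3,0) (3,1) (4,0) (4,1)] -> total=4
Click 2 (2,3) count=5: revealed 1 new [(2,3)] -> total=5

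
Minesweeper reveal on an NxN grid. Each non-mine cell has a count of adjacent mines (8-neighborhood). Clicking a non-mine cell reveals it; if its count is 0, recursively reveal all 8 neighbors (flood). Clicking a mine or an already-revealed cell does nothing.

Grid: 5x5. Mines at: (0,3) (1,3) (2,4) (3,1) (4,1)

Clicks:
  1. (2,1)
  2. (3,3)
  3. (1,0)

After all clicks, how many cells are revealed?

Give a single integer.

Answer: 10

Derivation:
Click 1 (2,1) count=1: revealed 1 new [(2,1)] -> total=1
Click 2 (3,3) count=1: revealed 1 new [(3,3)] -> total=2
Click 3 (1,0) count=0: revealed 8 new [(0,0) (0,1) (0,2) (1,0) (1,1) (1,2) (2,0) (2,2)] -> total=10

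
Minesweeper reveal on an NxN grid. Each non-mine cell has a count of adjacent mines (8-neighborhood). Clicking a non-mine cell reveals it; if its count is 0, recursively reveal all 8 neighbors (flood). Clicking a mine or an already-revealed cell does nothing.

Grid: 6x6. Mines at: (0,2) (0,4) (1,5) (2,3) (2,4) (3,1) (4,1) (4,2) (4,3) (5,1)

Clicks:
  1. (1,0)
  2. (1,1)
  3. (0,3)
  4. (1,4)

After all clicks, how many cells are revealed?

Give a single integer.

Answer: 8

Derivation:
Click 1 (1,0) count=0: revealed 6 new [(0,0) (0,1) (1,0) (1,1) (2,0) (2,1)] -> total=6
Click 2 (1,1) count=1: revealed 0 new [(none)] -> total=6
Click 3 (0,3) count=2: revealed 1 new [(0,3)] -> total=7
Click 4 (1,4) count=4: revealed 1 new [(1,4)] -> total=8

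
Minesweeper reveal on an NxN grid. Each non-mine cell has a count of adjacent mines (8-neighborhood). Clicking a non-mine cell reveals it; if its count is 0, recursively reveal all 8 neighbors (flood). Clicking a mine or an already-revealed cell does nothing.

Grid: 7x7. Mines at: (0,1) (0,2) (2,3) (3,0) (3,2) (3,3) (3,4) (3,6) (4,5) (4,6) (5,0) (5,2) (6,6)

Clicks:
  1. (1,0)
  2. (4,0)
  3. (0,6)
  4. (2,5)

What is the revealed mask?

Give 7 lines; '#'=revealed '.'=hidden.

Click 1 (1,0) count=1: revealed 1 new [(1,0)] -> total=1
Click 2 (4,0) count=2: revealed 1 new [(4,0)] -> total=2
Click 3 (0,6) count=0: revealed 11 new [(0,3) (0,4) (0,5) (0,6) (1,3) (1,4) (1,5) (1,6) (2,4) (2,5) (2,6)] -> total=13
Click 4 (2,5) count=2: revealed 0 new [(none)] -> total=13

Answer: ...####
#..####
....###
.......
#......
.......
.......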